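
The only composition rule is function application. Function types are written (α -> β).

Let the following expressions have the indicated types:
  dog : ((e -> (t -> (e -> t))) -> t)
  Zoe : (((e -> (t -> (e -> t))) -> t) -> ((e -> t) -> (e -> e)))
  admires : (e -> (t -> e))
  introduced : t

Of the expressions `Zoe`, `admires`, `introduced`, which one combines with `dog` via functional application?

Zoe

Zoe — combines: Zoe : (((e -> (t -> (e -> t))) -> t) -> ((e -> t) -> (e -> e))) takes dog : ((e -> (t -> (e -> t))) -> t) as argument, giving ((e -> t) -> (e -> e)).
admires : (e -> (t -> e)) — no; dog wants (e -> (t -> (e -> t))), and admires wants e.
introduced : t — no; dog wants (e -> (t -> (e -> t))), and introduced wants nothing (atomic).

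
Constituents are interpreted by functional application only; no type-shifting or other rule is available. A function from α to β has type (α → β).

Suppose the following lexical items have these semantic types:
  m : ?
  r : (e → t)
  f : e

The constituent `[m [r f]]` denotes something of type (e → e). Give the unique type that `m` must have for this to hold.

(t → (e → e))

For [m [r f]] to have type (e → e) with [r f] of type t, m must be the function: m : (t → (e → e)).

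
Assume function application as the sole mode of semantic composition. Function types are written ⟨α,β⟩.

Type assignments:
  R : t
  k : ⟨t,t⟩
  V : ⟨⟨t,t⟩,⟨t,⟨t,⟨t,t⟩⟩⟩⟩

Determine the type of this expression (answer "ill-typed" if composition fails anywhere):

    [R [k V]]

[k V]: functor V : ⟨⟨t,t⟩,⟨t,⟨t,⟨t,t⟩⟩⟩⟩, argument k : ⟨t,t⟩; result ⟨t,⟨t,⟨t,t⟩⟩⟩.
[R [k V]]: functor [k V] : ⟨t,⟨t,⟨t,t⟩⟩⟩, argument R : t; result ⟨t,⟨t,t⟩⟩.

⟨t,⟨t,t⟩⟩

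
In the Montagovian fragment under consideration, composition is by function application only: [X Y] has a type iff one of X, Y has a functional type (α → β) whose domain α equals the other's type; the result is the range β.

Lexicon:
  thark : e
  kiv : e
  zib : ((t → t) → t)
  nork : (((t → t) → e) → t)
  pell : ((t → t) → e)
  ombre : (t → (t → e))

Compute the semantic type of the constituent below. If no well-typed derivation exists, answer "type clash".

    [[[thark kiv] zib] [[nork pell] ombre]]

[thark kiv]: e with e — neither is a function whose domain matches the other; composition fails here.

type clash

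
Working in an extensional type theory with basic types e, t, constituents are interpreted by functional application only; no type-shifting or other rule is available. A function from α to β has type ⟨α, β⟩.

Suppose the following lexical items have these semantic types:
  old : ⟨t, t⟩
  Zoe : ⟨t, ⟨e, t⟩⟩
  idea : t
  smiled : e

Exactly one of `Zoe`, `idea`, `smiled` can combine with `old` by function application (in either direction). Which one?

Zoe : ⟨t, ⟨e, t⟩⟩ — neither side's domain matches the other.
idea — combines: old : ⟨t, t⟩ takes idea : t as argument, giving t.
smiled : e — neither side's domain matches the other.

idea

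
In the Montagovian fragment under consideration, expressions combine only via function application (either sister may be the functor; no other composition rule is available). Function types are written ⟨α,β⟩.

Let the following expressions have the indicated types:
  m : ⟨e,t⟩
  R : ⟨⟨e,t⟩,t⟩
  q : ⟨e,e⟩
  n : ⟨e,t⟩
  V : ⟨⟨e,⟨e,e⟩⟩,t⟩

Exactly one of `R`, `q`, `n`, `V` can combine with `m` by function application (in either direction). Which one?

R — combines: R : ⟨⟨e,t⟩,t⟩ takes m : ⟨e,t⟩ as argument, giving t.
q : ⟨e,e⟩ — m needs e; q needs e; neither fits.
n : ⟨e,t⟩ — m needs e; n needs e; neither fits.
V : ⟨⟨e,⟨e,e⟩⟩,t⟩ — m needs e; V needs ⟨e,⟨e,e⟩⟩; neither fits.

R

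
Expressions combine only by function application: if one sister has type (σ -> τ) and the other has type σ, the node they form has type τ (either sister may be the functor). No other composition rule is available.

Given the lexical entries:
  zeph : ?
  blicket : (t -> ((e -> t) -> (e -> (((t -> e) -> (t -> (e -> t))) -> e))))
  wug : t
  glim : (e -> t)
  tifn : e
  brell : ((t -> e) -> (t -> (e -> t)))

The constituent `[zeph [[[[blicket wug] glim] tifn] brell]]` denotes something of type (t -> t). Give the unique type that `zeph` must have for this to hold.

(e -> (t -> t))

[zeph [[[[blicket wug] glim] tifn] brell]] is required to be (t -> t). [[[[blicket wug] glim] tifn] brell] : e cannot yield (t -> t) as functor, so zeph : (e -> (t -> t)).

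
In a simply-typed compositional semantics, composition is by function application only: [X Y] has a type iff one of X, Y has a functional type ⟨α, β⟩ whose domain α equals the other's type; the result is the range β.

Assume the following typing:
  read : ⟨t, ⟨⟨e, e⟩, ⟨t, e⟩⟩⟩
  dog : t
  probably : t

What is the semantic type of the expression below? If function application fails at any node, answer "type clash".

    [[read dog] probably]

type clash

[read dog]: functor read : ⟨t, ⟨⟨e, e⟩, ⟨t, e⟩⟩⟩, argument dog : t; result ⟨⟨e, e⟩, ⟨t, e⟩⟩.
[[read dog] probably]: ⟨⟨e, e⟩, ⟨t, e⟩⟩ with t — neither is a function whose domain matches the other; composition fails here.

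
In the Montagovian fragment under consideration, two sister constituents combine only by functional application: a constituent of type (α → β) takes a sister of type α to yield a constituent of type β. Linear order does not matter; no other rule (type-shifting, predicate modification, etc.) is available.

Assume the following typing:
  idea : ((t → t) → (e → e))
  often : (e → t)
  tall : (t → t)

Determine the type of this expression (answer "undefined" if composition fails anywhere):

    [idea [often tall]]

At [often tall]: neither (e → t) nor (t → t) can take the other as argument; the node is ill-typed.

undefined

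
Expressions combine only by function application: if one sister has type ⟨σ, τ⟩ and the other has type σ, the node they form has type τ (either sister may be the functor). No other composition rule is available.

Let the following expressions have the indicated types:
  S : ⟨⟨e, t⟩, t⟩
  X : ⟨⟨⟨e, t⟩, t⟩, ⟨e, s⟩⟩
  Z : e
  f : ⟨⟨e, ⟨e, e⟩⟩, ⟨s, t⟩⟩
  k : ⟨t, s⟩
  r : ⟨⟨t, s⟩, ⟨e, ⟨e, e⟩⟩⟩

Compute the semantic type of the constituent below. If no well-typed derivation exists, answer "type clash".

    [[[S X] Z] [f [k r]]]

[S X]: X is ⟨⟨⟨e, t⟩, t⟩, ⟨e, s⟩⟩, S is ⟨⟨e, t⟩, t⟩; result ⟨e, s⟩.
[[S X] Z]: [S X] is ⟨e, s⟩, Z is e; result s.
[k r]: r is ⟨⟨t, s⟩, ⟨e, ⟨e, e⟩⟩⟩, k is ⟨t, s⟩; result ⟨e, ⟨e, e⟩⟩.
[f [k r]]: f is ⟨⟨e, ⟨e, e⟩⟩, ⟨s, t⟩⟩, [k r] is ⟨e, ⟨e, e⟩⟩; result ⟨s, t⟩.
[[[S X] Z] [f [k r]]]: [f [k r]] is ⟨s, t⟩, [[S X] Z] is s; result t.

t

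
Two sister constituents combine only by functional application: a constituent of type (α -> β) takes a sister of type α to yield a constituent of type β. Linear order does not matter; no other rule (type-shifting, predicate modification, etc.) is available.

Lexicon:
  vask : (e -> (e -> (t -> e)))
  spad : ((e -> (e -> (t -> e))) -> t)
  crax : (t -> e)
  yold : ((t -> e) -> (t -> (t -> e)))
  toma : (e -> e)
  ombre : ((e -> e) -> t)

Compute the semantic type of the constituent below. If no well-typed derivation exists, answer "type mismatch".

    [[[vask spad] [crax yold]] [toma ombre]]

At [vask spad], spad : ((e -> (e -> (t -> e))) -> t) takes vask : (e -> (e -> (t -> e))), giving t.
At [crax yold], yold : ((t -> e) -> (t -> (t -> e))) takes crax : (t -> e), giving (t -> (t -> e)).
At [[vask spad] [crax yold]], [crax yold] : (t -> (t -> e)) takes [vask spad] : t, giving (t -> e).
At [toma ombre], ombre : ((e -> e) -> t) takes toma : (e -> e), giving t.
At [[[vask spad] [crax yold]] [toma ombre]], [[vask spad] [crax yold]] : (t -> e) takes [toma ombre] : t, giving e.

e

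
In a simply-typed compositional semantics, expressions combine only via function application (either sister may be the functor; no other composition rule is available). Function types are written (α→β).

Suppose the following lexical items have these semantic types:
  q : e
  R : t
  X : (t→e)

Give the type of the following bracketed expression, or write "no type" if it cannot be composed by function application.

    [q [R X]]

no type

At [R X], X : (t→e) takes R : t, giving e.
[q [R X]]: e and e cannot combine by function application — type clash.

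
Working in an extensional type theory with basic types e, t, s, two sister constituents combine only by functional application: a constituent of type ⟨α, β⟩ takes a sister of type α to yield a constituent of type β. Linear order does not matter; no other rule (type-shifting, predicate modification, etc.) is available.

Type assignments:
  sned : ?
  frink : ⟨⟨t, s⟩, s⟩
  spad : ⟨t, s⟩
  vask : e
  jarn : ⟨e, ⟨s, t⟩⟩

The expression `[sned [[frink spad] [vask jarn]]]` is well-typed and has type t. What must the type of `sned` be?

⟨t, t⟩

At [sned [[frink spad] [vask jarn]]] (required: t): [[frink spad] [vask jarn]] is t, which is not a function with range t; hence sned is the functor — type ⟨t, t⟩.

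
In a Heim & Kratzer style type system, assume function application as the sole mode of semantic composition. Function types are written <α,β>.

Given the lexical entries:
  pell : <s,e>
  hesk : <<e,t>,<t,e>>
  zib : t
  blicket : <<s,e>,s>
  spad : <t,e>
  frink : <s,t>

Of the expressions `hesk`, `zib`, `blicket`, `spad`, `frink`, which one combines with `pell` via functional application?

hesk : <<e,t>,<t,e>> — does not combine with pell.
zib : t — does not combine with pell.
blicket — combines: blicket : <<s,e>,s> takes pell : <s,e> as argument, giving s.
spad : <t,e> — does not combine with pell.
frink : <s,t> — does not combine with pell.

blicket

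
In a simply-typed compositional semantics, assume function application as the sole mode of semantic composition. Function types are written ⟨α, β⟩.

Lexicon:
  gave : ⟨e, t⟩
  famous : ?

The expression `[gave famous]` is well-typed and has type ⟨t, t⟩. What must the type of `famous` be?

For [gave famous] to have type ⟨t, t⟩ with gave of type ⟨e, t⟩, famous must be the function: famous : ⟨⟨e, t⟩, ⟨t, t⟩⟩.

⟨⟨e, t⟩, ⟨t, t⟩⟩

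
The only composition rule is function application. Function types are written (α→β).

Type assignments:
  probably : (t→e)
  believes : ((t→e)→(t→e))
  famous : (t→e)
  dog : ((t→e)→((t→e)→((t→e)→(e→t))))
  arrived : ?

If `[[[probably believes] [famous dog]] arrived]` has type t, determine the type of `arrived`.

(((t→e)→(e→t))→t)

[[[probably believes] [famous dog]] arrived] is required to be t. [[probably believes] [famous dog]] : ((t→e)→(e→t)) cannot yield t as functor, so arrived : (((t→e)→(e→t))→t).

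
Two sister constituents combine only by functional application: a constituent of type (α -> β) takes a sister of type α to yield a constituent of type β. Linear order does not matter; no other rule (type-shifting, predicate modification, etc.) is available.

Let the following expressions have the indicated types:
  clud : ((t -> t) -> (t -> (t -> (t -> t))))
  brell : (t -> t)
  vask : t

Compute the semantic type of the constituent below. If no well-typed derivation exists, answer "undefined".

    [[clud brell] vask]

[clud brell] — clud of type ((t -> t) -> (t -> (t -> (t -> t)))) combines with brell of type (t -> t): type (t -> (t -> (t -> t))).
[[clud brell] vask] — [clud brell] of type (t -> (t -> (t -> t))) combines with vask of type t: type (t -> (t -> t)).

(t -> (t -> t))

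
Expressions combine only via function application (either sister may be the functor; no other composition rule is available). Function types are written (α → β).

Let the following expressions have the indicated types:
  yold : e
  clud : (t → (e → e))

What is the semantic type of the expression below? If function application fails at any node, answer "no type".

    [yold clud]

[yold clud]: e with (t → (e → e)) — neither is a function whose domain matches the other; composition fails here.

no type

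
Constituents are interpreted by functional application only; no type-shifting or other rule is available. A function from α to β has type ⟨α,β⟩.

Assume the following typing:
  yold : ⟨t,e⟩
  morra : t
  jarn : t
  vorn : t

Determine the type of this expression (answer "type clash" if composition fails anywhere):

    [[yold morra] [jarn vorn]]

[yold morra]: ⟨t,e⟩ applied to t yields e.
[jarn vorn]: t with t — neither is a function whose domain matches the other; composition fails here.

type clash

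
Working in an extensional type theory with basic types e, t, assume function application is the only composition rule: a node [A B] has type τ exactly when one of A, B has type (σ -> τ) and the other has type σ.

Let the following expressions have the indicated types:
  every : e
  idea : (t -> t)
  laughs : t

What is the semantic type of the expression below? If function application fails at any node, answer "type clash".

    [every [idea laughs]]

type clash

[idea laughs] — idea of type (t -> t) combines with laughs of type t: type t.
At [every [idea laughs]]: neither e nor t can take the other as argument; the node is ill-typed.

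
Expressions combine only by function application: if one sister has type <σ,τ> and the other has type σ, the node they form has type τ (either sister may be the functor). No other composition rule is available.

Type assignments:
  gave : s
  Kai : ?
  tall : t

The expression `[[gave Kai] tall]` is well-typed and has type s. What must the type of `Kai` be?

<s,<t,s>>

[[gave Kai] tall] is required to be s. tall : t cannot yield s as functor, so [gave Kai] : <t,s>.
[gave Kai] is required to be <t,s>. gave : s cannot yield <t,s> as functor, so Kai : <s,<t,s>>.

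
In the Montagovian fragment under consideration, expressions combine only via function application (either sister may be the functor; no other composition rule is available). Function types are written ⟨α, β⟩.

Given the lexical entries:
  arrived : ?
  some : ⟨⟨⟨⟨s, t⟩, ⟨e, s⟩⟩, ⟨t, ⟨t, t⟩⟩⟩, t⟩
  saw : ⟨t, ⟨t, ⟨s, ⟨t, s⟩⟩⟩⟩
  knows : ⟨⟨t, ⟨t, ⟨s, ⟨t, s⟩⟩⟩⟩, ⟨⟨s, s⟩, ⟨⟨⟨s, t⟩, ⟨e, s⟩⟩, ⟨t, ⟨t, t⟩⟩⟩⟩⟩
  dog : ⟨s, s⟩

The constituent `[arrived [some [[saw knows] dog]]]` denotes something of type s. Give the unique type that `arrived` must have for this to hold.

⟨t, s⟩

[arrived [some [[saw knows] dog]]] is required to be s. [some [[saw knows] dog]] : t cannot yield s as functor, so arrived : ⟨t, s⟩.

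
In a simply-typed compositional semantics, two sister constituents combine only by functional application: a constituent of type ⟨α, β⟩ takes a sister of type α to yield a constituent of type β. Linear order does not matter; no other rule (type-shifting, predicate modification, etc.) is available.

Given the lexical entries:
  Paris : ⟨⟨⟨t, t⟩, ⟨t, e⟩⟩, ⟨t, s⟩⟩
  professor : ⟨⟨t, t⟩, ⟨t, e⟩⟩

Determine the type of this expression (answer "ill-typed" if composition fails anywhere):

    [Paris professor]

⟨t, s⟩

[Paris professor]: ⟨⟨⟨t, t⟩, ⟨t, e⟩⟩, ⟨t, s⟩⟩ applied to ⟨⟨t, t⟩, ⟨t, e⟩⟩ yields ⟨t, s⟩.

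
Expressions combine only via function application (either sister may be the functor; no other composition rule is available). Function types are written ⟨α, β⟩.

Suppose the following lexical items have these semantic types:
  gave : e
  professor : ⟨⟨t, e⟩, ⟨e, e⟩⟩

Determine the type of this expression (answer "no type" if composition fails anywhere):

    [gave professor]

At [gave professor]: neither e nor ⟨⟨t, e⟩, ⟨e, e⟩⟩ can take the other as argument; the node is ill-typed.

no type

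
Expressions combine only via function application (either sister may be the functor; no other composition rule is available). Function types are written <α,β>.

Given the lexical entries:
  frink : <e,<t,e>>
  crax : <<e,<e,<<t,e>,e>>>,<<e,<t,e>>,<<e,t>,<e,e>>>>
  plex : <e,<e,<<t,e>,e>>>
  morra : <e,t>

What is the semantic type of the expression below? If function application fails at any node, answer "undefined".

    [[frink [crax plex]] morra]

[crax plex]: <<e,<e,<<t,e>,e>>>,<<e,<t,e>>,<<e,t>,<e,e>>>> applied to <e,<e,<<t,e>,e>>> yields <<e,<t,e>>,<<e,t>,<e,e>>>.
[frink [crax plex]]: <<e,<t,e>>,<<e,t>,<e,e>>> applied to <e,<t,e>> yields <<e,t>,<e,e>>.
[[frink [crax plex]] morra]: <<e,t>,<e,e>> applied to <e,t> yields <e,e>.

<e,e>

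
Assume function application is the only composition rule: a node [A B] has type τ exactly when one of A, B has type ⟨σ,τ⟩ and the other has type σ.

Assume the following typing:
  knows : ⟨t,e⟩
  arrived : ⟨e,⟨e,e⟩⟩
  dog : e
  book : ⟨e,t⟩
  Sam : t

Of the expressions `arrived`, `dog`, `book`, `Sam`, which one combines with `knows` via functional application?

arrived : ⟨e,⟨e,e⟩⟩ — no; knows wants t, and arrived wants e.
dog : e — no; knows wants t, and dog wants nothing (atomic).
book : ⟨e,t⟩ — no; knows wants t, and book wants e.
Sam — combines: knows : ⟨t,e⟩ takes Sam : t as argument, giving e.

Sam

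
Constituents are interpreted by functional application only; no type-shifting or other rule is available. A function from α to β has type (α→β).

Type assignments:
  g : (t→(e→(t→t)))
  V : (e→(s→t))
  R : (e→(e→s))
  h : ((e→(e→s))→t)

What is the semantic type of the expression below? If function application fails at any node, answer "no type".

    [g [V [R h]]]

no type

[R h]: h is ((e→(e→s))→t), R is (e→(e→s)); result t.
At [V [R h]]: neither (e→(s→t)) nor t can take the other as argument; the node is ill-typed.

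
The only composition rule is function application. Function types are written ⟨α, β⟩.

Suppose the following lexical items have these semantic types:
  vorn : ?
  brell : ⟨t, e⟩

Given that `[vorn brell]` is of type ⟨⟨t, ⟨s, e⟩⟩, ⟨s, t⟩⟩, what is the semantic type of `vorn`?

⟨⟨t, e⟩, ⟨⟨t, ⟨s, e⟩⟩, ⟨s, t⟩⟩⟩

[vorn brell] is required to be ⟨⟨t, ⟨s, e⟩⟩, ⟨s, t⟩⟩. brell : ⟨t, e⟩ cannot yield ⟨⟨t, ⟨s, e⟩⟩, ⟨s, t⟩⟩ as functor, so vorn : ⟨⟨t, e⟩, ⟨⟨t, ⟨s, e⟩⟩, ⟨s, t⟩⟩⟩.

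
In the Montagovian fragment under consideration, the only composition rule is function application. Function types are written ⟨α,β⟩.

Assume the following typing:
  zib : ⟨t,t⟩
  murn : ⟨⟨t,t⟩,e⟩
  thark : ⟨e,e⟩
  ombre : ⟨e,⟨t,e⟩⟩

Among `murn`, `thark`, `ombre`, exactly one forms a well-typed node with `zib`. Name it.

murn — combines: murn : ⟨⟨t,t⟩,e⟩ takes zib : ⟨t,t⟩ as argument, giving e.
thark : ⟨e,e⟩ — no; zib wants t, and thark wants e.
ombre : ⟨e,⟨t,e⟩⟩ — no; zib wants t, and ombre wants e.

murn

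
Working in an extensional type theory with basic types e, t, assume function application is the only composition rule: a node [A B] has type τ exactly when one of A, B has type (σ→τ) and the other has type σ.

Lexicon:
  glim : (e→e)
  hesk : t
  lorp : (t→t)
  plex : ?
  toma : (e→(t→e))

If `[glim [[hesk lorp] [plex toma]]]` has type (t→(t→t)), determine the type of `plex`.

[glim [[hesk lorp] [plex toma]]] is required to be (t→(t→t)). glim : (e→e) cannot yield (t→(t→t)) as functor, so [[hesk lorp] [plex toma]] : ((e→e)→(t→(t→t))).
[[hesk lorp] [plex toma]] is required to be ((e→e)→(t→(t→t))). [hesk lorp] : t cannot yield ((e→e)→(t→(t→t))) as functor, so [plex toma] : (t→((e→e)→(t→(t→t)))).
[plex toma] is required to be (t→((e→e)→(t→(t→t)))). toma : (e→(t→e)) cannot yield (t→((e→e)→(t→(t→t)))) as functor, so plex : ((e→(t→e))→(t→((e→e)→(t→(t→t))))).

((e→(t→e))→(t→((e→e)→(t→(t→t)))))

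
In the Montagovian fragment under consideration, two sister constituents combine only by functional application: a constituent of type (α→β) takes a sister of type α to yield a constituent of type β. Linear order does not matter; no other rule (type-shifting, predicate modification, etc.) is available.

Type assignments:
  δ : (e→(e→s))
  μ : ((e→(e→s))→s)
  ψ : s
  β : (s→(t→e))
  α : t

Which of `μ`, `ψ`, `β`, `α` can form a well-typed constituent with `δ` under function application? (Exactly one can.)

μ

μ — combines: μ : ((e→(e→s))→s) takes δ : (e→(e→s)) as argument, giving s.
ψ : s — no; δ wants e, and ψ wants nothing (atomic).
β : (s→(t→e)) — no; δ wants e, and β wants s.
α : t — no; δ wants e, and α wants nothing (atomic).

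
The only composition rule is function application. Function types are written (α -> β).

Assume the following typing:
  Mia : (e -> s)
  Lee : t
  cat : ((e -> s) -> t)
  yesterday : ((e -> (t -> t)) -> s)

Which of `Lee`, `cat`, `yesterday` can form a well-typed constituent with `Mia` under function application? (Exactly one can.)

cat

Lee : t — no; Mia wants e, and Lee wants nothing (atomic).
cat — combines: cat : ((e -> s) -> t) takes Mia : (e -> s) as argument, giving t.
yesterday : ((e -> (t -> t)) -> s) — no; Mia wants e, and yesterday wants (e -> (t -> t)).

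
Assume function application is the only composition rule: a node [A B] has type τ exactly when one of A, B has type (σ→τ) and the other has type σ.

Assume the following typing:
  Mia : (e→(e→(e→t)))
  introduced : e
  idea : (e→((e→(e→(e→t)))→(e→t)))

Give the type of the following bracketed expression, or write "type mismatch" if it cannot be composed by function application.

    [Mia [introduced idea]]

(e→t)

[introduced idea]: functor idea : (e→((e→(e→(e→t)))→(e→t))), argument introduced : e; result ((e→(e→(e→t)))→(e→t)).
[Mia [introduced idea]]: functor [introduced idea] : ((e→(e→(e→t)))→(e→t)), argument Mia : (e→(e→(e→t))); result (e→t).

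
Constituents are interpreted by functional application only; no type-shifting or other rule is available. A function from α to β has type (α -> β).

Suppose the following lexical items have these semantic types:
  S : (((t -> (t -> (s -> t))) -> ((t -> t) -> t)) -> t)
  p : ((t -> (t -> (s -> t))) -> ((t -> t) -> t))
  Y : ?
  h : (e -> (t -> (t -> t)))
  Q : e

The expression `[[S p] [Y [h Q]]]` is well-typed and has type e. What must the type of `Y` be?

[[S p] [Y [h Q]]] is required to be e. [S p] : t cannot yield e as functor, so [Y [h Q]] : (t -> e).
[Y [h Q]] is required to be (t -> e). [h Q] : (t -> (t -> t)) cannot yield (t -> e) as functor, so Y : ((t -> (t -> t)) -> (t -> e)).

((t -> (t -> t)) -> (t -> e))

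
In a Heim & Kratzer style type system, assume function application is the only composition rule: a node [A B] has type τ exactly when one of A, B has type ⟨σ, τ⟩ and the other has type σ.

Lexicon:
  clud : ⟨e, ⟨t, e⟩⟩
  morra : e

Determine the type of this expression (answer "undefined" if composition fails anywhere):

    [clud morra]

⟨t, e⟩

[clud morra]: ⟨e, ⟨t, e⟩⟩ applied to e yields ⟨t, e⟩.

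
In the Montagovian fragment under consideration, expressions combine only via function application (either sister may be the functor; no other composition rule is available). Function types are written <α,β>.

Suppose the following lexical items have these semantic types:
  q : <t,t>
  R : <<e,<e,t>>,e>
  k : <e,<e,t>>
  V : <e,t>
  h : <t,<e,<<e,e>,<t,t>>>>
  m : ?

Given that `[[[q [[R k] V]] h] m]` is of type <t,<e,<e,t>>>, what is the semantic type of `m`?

<<e,<<e,e>,<t,t>>>,<t,<e,<e,t>>>>

[[[q [[R k] V]] h] m] is required to be <t,<e,<e,t>>>. [[q [[R k] V]] h] : <e,<<e,e>,<t,t>>> cannot yield <t,<e,<e,t>>> as functor, so m : <<e,<<e,e>,<t,t>>>,<t,<e,<e,t>>>>.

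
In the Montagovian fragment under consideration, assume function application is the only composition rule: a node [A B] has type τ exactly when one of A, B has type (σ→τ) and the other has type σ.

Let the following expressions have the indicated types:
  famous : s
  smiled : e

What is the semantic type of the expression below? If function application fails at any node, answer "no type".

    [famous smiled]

[famous smiled]: s and e cannot combine by function application — type clash.

no type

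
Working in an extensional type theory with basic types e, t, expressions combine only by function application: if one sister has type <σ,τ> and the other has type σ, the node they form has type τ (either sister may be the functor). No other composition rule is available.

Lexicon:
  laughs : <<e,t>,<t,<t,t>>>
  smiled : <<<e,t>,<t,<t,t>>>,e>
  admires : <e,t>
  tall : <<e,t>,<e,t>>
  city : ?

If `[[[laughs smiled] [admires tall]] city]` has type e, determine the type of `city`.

<t,e>

[[[laughs smiled] [admires tall]] city] is required to be e. [[laughs smiled] [admires tall]] : t cannot yield e as functor, so city : <t,e>.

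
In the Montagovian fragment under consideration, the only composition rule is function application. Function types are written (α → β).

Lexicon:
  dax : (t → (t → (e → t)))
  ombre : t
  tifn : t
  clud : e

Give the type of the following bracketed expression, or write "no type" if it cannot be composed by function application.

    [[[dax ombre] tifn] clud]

t

[dax ombre] — dax of type (t → (t → (e → t))) combines with ombre of type t: type (t → (e → t)).
[[dax ombre] tifn] — [dax ombre] of type (t → (e → t)) combines with tifn of type t: type (e → t).
[[[dax ombre] tifn] clud] — [[dax ombre] tifn] of type (e → t) combines with clud of type e: type t.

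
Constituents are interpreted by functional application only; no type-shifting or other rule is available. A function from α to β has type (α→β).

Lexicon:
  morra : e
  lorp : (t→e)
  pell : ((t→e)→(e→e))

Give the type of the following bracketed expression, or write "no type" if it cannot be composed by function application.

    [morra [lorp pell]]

e

[lorp pell] — pell of type ((t→e)→(e→e)) combines with lorp of type (t→e): type (e→e).
[morra [lorp pell]] — [lorp pell] of type (e→e) combines with morra of type e: type e.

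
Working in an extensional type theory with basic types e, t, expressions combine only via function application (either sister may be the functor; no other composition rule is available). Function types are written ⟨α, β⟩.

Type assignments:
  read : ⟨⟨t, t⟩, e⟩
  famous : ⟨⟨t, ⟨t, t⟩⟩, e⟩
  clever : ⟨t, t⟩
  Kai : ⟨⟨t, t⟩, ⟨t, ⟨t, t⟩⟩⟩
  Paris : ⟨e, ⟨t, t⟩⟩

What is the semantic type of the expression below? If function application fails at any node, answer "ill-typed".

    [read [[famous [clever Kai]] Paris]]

e

At [clever Kai], Kai : ⟨⟨t, t⟩, ⟨t, ⟨t, t⟩⟩⟩ takes clever : ⟨t, t⟩, giving ⟨t, ⟨t, t⟩⟩.
At [famous [clever Kai]], famous : ⟨⟨t, ⟨t, t⟩⟩, e⟩ takes [clever Kai] : ⟨t, ⟨t, t⟩⟩, giving e.
At [[famous [clever Kai]] Paris], Paris : ⟨e, ⟨t, t⟩⟩ takes [famous [clever Kai]] : e, giving ⟨t, t⟩.
At [read [[famous [clever Kai]] Paris]], read : ⟨⟨t, t⟩, e⟩ takes [[famous [clever Kai]] Paris] : ⟨t, t⟩, giving e.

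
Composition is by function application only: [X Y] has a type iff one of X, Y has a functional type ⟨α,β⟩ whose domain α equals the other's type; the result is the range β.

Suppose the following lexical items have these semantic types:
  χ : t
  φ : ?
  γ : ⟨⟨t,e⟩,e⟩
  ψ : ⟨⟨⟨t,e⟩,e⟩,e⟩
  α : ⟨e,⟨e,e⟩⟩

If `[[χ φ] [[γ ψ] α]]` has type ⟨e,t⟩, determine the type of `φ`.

[[χ φ] [[γ ψ] α]] must have type ⟨e,t⟩. The sister [[γ ψ] α] has type ⟨e,e⟩; that is not a function onto ⟨e,t⟩, so [χ φ] must be the functor, of type ⟨⟨e,e⟩,⟨e,t⟩⟩.
[χ φ] must have type ⟨⟨e,e⟩,⟨e,t⟩⟩. The sister χ has type t; that is not a function onto ⟨⟨e,e⟩,⟨e,t⟩⟩, so φ must be the functor, of type ⟨t,⟨⟨e,e⟩,⟨e,t⟩⟩⟩.

⟨t,⟨⟨e,e⟩,⟨e,t⟩⟩⟩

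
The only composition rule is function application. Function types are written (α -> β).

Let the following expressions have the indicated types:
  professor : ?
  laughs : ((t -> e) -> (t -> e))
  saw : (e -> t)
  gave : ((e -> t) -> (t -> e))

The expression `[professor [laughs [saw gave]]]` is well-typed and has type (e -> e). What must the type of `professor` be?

[professor [laughs [saw gave]]] is required to be (e -> e). [laughs [saw gave]] : (t -> e) cannot yield (e -> e) as functor, so professor : ((t -> e) -> (e -> e)).

((t -> e) -> (e -> e))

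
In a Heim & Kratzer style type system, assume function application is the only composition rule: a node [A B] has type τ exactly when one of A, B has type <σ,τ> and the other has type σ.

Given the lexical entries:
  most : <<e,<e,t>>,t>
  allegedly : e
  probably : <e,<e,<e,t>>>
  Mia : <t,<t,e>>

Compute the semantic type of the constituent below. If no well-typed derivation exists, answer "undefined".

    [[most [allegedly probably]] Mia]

<t,e>

[allegedly probably]: probably is <e,<e,<e,t>>>, allegedly is e; result <e,<e,t>>.
[most [allegedly probably]]: most is <<e,<e,t>>,t>, [allegedly probably] is <e,<e,t>>; result t.
[[most [allegedly probably]] Mia]: Mia is <t,<t,e>>, [most [allegedly probably]] is t; result <t,e>.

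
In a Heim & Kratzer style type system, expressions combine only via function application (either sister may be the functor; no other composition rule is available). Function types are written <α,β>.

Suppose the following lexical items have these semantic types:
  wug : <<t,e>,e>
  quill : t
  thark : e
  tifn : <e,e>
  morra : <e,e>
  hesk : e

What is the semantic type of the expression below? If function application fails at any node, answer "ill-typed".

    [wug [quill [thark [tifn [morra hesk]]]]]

ill-typed

[morra hesk] — morra of type <e,e> combines with hesk of type e: type e.
[tifn [morra hesk]] — tifn of type <e,e> combines with [morra hesk] of type e: type e.
At [thark [tifn [morra hesk]]]: neither e nor e can take the other as argument; the node is ill-typed.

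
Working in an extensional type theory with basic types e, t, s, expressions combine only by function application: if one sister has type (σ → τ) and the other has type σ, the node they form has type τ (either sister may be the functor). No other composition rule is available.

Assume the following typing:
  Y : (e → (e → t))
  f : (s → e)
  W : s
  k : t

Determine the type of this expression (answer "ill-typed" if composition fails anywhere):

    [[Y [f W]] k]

ill-typed

At [f W], f : (s → e) takes W : s, giving e.
At [Y [f W]], Y : (e → (e → t)) takes [f W] : e, giving (e → t).
[[Y [f W]] k]: (e → t) with t — neither is a function whose domain matches the other; composition fails here.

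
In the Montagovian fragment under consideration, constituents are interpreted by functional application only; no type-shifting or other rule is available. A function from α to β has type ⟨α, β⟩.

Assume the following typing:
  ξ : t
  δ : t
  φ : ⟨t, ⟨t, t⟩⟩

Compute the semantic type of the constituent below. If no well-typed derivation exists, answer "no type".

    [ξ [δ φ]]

t

[δ φ] — φ of type ⟨t, ⟨t, t⟩⟩ combines with δ of type t: type ⟨t, t⟩.
[ξ [δ φ]] — [δ φ] of type ⟨t, t⟩ combines with ξ of type t: type t.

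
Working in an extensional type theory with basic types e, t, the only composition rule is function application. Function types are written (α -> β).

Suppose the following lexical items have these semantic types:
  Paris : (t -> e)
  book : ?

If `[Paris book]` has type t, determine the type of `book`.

[Paris book] is required to be t. Paris : (t -> e) cannot yield t as functor, so book : ((t -> e) -> t).

((t -> e) -> t)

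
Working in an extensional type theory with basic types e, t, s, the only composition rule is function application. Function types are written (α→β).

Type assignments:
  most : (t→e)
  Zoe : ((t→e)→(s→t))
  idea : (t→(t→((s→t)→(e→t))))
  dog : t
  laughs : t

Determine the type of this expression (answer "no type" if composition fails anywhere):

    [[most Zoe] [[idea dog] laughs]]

[most Zoe]: Zoe is ((t→e)→(s→t)), most is (t→e); result (s→t).
[idea dog]: idea is (t→(t→((s→t)→(e→t)))), dog is t; result (t→((s→t)→(e→t))).
[[idea dog] laughs]: [idea dog] is (t→((s→t)→(e→t))), laughs is t; result ((s→t)→(e→t)).
[[most Zoe] [[idea dog] laughs]]: [[idea dog] laughs] is ((s→t)→(e→t)), [most Zoe] is (s→t); result (e→t).

(e→t)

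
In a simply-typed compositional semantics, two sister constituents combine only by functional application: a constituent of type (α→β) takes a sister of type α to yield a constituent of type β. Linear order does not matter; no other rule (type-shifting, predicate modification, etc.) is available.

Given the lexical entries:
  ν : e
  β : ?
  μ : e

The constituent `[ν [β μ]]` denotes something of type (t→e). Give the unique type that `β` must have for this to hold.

(e→(e→(t→e)))

At [ν [β μ]] (required: (t→e)): ν is e, which is not a function with range (t→e); hence [β μ] is the functor — type (e→(t→e)).
At [β μ] (required: (e→(t→e))): μ is e, which is not a function with range (e→(t→e)); hence β is the functor — type (e→(e→(t→e))).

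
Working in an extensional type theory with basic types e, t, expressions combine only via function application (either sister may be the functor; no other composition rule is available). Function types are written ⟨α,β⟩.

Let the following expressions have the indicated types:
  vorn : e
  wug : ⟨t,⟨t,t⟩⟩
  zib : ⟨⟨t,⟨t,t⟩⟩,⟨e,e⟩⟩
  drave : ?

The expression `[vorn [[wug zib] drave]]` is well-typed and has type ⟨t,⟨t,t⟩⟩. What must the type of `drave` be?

At [vorn [[wug zib] drave]] (required: ⟨t,⟨t,t⟩⟩): vorn is e, which is not a function with range ⟨t,⟨t,t⟩⟩; hence [[wug zib] drave] is the functor — type ⟨e,⟨t,⟨t,t⟩⟩⟩.
At [[wug zib] drave] (required: ⟨e,⟨t,⟨t,t⟩⟩⟩): [wug zib] is ⟨e,e⟩, which is not a function with range ⟨e,⟨t,⟨t,t⟩⟩⟩; hence drave is the functor — type ⟨⟨e,e⟩,⟨e,⟨t,⟨t,t⟩⟩⟩⟩.

⟨⟨e,e⟩,⟨e,⟨t,⟨t,t⟩⟩⟩⟩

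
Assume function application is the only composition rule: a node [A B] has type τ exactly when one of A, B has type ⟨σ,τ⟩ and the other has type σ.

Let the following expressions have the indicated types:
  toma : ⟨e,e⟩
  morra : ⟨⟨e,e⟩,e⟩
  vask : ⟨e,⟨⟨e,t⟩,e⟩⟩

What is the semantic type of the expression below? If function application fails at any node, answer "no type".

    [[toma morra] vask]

⟨⟨e,t⟩,e⟩

[toma morra] — morra of type ⟨⟨e,e⟩,e⟩ combines with toma of type ⟨e,e⟩: type e.
[[toma morra] vask] — vask of type ⟨e,⟨⟨e,t⟩,e⟩⟩ combines with [toma morra] of type e: type ⟨⟨e,t⟩,e⟩.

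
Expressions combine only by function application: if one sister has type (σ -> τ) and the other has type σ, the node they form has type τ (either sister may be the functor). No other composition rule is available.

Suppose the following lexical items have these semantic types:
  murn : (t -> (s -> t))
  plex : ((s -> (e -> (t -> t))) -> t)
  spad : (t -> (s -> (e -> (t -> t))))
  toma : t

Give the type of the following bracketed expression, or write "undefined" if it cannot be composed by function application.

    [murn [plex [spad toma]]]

[spad toma] — spad of type (t -> (s -> (e -> (t -> t)))) combines with toma of type t: type (s -> (e -> (t -> t))).
[plex [spad toma]] — plex of type ((s -> (e -> (t -> t))) -> t) combines with [spad toma] of type (s -> (e -> (t -> t))): type t.
[murn [plex [spad toma]]] — murn of type (t -> (s -> t)) combines with [plex [spad toma]] of type t: type (s -> t).

(s -> t)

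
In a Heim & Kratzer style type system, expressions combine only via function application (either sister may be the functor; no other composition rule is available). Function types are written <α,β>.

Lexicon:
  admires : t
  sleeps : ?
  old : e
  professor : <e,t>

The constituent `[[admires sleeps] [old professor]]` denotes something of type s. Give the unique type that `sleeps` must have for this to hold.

[[admires sleeps] [old professor]] must have type s. The sister [old professor] has type t; that is not a function onto s, so [admires sleeps] must be the functor, of type <t,s>.
[admires sleeps] must have type <t,s>. The sister admires has type t; that is not a function onto <t,s>, so sleeps must be the functor, of type <t,<t,s>>.

<t,<t,s>>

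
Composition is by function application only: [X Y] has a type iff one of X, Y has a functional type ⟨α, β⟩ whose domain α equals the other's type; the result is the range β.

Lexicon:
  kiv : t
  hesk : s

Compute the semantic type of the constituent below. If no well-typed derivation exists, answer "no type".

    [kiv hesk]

no type

At [kiv hesk]: neither t nor s can take the other as argument; the node is ill-typed.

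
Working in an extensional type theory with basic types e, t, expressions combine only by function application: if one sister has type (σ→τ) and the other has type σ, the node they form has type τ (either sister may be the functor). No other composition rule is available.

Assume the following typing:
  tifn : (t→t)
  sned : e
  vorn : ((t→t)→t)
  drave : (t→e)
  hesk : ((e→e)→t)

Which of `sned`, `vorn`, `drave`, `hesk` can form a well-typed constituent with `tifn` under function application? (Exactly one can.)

sned : e — neither side's domain matches the other.
vorn — combines: vorn : ((t→t)→t) takes tifn : (t→t) as argument, giving t.
drave : (t→e) — neither side's domain matches the other.
hesk : ((e→e)→t) — neither side's domain matches the other.

vorn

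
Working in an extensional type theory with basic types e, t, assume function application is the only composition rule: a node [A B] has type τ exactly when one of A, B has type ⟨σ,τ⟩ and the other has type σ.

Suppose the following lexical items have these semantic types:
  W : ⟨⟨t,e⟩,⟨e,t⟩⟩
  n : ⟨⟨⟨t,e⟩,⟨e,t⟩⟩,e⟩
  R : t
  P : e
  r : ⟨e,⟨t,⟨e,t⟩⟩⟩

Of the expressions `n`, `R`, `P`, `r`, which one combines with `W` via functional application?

n — combines: n : ⟨⟨⟨t,e⟩,⟨e,t⟩⟩,e⟩ takes W : ⟨⟨t,e⟩,⟨e,t⟩⟩ as argument, giving e.
R : t — W needs ⟨t,e⟩; R needs nothing (atomic); neither fits.
P : e — W needs ⟨t,e⟩; P needs nothing (atomic); neither fits.
r : ⟨e,⟨t,⟨e,t⟩⟩⟩ — W needs ⟨t,e⟩; r needs e; neither fits.

n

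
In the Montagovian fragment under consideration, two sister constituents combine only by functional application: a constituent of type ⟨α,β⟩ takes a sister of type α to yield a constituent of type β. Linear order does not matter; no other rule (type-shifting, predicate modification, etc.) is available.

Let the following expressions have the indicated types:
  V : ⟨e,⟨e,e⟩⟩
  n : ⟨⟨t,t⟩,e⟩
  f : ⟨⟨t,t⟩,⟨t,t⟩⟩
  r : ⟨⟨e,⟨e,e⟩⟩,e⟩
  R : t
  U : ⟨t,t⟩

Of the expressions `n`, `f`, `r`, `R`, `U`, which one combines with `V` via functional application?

n : ⟨⟨t,t⟩,e⟩ — V needs e; n needs ⟨t,t⟩; neither fits.
f : ⟨⟨t,t⟩,⟨t,t⟩⟩ — V needs e; f needs ⟨t,t⟩; neither fits.
r — combines: r : ⟨⟨e,⟨e,e⟩⟩,e⟩ takes V : ⟨e,⟨e,e⟩⟩ as argument, giving e.
R : t — V needs e; R needs nothing (atomic); neither fits.
U : ⟨t,t⟩ — V needs e; U needs t; neither fits.

r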